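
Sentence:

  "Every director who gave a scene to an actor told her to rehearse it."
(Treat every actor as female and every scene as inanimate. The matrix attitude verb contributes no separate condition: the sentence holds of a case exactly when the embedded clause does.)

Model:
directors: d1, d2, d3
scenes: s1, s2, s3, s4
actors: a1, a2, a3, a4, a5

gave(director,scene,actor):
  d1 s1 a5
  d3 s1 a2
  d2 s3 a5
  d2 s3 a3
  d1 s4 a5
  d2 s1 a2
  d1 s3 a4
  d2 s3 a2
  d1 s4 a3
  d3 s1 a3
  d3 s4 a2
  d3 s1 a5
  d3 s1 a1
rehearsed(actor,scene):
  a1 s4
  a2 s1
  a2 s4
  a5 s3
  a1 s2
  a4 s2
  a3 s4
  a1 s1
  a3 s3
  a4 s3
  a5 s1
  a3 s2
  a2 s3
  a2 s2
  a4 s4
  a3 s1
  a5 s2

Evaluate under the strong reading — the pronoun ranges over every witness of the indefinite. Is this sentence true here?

False

"her" takes "an actor" as antecedent and "it" takes "a scene"; both are donkey pronouns co-varying with the restrictor.
Strong reading: for every (d,s,a) with gave(d,s,a), rehearsed(a,s).
Restrictor triples: (d1,s1,a5)→rehearsed(a5,s1) ✓  (d1,s3,a4)→rehearsed(a4,s3) ✓  (d1,s4,a3)→rehearsed(a3,s4) ✓  (d1,s4,a5)→rehearsed(a5,s4) ✗  (d2,s1,a2)→rehearsed(a2,s1) ✓  (d2,s3,a2)→rehearsed(a2,s3) ✓  (d2,s3,a3)→rehearsed(a3,s3) ✓  (d2,s3,a5)→rehearsed(a5,s3) ✓  (d3,s1,a1)→rehearsed(a1,s1) ✓  (d3,s1,a2)→rehearsed(a2,s1) ✓  (d3,s1,a3)→rehearsed(a3,s1) ✓  (d3,s1,a5)→rehearsed(a5,s1) ✓  (d3,s4,a2)→rehearsed(a2,s4) ✓
Counterexample: (d1,s4,a5) — rehearsed(a5,s4) does not hold.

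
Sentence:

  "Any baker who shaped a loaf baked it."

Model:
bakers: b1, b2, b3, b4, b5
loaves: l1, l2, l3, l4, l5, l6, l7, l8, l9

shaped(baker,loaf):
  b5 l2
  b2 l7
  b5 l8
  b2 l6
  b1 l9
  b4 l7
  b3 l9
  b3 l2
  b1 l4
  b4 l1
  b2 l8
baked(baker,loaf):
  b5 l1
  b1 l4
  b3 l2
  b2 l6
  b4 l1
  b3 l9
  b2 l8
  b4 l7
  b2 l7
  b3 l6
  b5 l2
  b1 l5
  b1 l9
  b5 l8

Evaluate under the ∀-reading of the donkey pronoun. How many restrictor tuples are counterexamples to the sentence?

"it" takes "a loaf" as antecedent — a donkey pronoun bound across the clause boundary.
Strong reading: for every (b,l) with shaped(b,l), baked(b,l).
Restrictor pairs: (b1,l4) ✓  (b1,l9) ✓  (b2,l6) ✓  (b2,l7) ✓  (b2,l8) ✓  (b3,l2) ✓  (b3,l9) ✓  (b4,l1) ✓  (b4,l7) ✓  (b5,l2) ✓  (b5,l8) ✓
Counterexamples (restrictor pairs failing the scope): 0.

0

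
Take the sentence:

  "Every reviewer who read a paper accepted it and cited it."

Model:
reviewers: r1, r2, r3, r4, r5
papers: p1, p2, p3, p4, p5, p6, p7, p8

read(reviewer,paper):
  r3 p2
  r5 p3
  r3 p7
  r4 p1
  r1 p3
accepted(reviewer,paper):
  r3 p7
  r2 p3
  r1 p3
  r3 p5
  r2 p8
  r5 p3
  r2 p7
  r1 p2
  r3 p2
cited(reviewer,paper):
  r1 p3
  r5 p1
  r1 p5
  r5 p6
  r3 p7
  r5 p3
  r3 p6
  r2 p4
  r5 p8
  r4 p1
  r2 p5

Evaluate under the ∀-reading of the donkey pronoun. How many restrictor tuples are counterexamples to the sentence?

"it" takes "a paper" as antecedent — a donkey pronoun bound across the clause boundary.
Strong reading: for every (r,p) with read(r,p), accepted(r,p) ∧ cited(r,p).
Restrictor pairs: (r1,p3) ✓  (r3,p2) ✗  (r3,p7) ✓  (r4,p1) ✗  (r5,p3) ✓
Counterexamples (restrictor pairs failing the scope): 2.

2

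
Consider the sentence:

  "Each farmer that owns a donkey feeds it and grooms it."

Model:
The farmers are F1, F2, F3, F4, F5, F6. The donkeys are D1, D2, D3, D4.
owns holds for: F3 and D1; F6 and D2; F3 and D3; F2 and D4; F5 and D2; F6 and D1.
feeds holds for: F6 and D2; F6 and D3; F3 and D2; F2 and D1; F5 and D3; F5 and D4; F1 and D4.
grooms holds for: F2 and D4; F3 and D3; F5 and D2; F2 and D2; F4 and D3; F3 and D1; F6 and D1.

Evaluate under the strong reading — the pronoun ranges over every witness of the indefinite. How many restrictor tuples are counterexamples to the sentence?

"it" takes "a donkey" as antecedent — a donkey pronoun bound across the clause boundary.
Strong reading: for every (f,d) with owns(f,d), feeds(f,d) ∧ grooms(f,d).
Restrictor pairs: (F2,D4) ✗  (F3,D1) ✗  (F3,D3) ✗  (F5,D2) ✗  (F6,D1) ✗  (F6,D2) ✗
Counterexamples (restrictor pairs failing the scope): 6.

6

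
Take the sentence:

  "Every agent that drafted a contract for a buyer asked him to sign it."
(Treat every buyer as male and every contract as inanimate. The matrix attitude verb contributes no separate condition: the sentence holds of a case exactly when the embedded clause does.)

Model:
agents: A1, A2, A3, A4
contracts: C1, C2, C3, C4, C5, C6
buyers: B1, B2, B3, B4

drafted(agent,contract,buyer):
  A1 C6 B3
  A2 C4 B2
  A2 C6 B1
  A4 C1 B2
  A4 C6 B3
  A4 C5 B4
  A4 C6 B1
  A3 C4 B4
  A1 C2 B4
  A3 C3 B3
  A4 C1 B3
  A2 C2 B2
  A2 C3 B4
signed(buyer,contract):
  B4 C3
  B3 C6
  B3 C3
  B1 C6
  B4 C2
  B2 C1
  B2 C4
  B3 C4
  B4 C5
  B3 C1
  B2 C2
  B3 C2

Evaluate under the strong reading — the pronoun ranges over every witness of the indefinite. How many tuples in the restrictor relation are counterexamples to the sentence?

"him" takes "a buyer" as antecedent and "it" takes "a contract"; both are donkey pronouns co-varying with the restrictor.
Strong reading: for every (a,c,b) with drafted(a,c,b), signed(b,c).
Restrictor triples: (A1,C2,B4)→signed(B4,C2) ✓  (A1,C6,B3)→signed(B3,C6) ✓  (A2,C2,B2)→signed(B2,C2) ✓  (A2,C3,B4)→signed(B4,C3) ✓  (A2,C4,B2)→signed(B2,C4) ✓  (A2,C6,B1)→signed(B1,C6) ✓  (A3,C3,B3)→signed(B3,C3) ✓  (A3,C4,B4)→signed(B4,C4) ✗  (A4,C1,B2)→signed(B2,C1) ✓  (A4,C1,B3)→signed(B3,C1) ✓  (A4,C5,B4)→signed(B4,C5) ✓  (A4,C6,B1)→signed(B1,C6) ✓  (A4,C6,B3)→signed(B3,C6) ✓
Counterexamples (restrictor triples failing the scope): 1.

1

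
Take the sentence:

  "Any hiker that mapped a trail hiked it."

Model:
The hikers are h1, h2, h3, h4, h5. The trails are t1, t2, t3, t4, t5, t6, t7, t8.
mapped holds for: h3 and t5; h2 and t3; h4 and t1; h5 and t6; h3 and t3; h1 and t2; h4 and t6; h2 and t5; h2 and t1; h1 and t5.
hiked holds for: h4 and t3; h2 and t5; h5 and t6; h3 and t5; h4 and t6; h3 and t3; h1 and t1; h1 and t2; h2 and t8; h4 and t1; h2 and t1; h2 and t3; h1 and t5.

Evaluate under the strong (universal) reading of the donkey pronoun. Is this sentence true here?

True

"it" takes "a trail" as antecedent — a donkey pronoun bound across the clause boundary.
Strong reading: for every (h,t) with mapped(h,t), hiked(h,t).
Restrictor pairs: (h1,t2) ✓  (h1,t5) ✓  (h2,t1) ✓  (h2,t3) ✓  (h2,t5) ✓  (h3,t3) ✓  (h3,t5) ✓  (h4,t1) ✓  (h4,t6) ✓  (h5,t6) ✓
Every restrictor pair satisfies the scope.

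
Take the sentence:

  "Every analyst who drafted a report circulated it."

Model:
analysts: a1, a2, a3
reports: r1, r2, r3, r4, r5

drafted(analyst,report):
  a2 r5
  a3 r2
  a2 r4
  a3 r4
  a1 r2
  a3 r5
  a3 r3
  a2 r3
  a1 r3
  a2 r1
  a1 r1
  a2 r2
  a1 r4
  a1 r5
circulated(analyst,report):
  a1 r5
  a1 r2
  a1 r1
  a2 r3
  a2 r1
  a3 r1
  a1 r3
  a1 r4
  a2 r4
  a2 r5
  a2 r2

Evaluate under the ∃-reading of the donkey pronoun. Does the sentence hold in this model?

False

"it" takes "a report" as antecedent — a donkey pronoun bound across the clause boundary.
Weak reading: every analyst a with some drafted-report has at least one drafted-report r such that circulated(a,r).
Per analyst: a1:✓  a2:✓  a3:✗
a3 has no witness among its drafted-reports.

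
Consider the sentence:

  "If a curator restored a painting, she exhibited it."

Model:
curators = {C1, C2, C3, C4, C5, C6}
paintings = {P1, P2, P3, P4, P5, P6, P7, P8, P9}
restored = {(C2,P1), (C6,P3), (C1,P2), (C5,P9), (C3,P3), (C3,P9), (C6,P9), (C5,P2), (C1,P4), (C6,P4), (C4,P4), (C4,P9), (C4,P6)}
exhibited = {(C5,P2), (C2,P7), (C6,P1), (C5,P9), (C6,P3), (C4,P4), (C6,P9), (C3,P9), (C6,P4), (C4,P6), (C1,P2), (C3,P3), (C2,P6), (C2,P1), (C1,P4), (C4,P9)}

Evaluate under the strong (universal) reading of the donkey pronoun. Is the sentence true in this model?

True

"it" takes "a painting" as antecedent — a donkey pronoun bound across the clause boundary.
Strong reading: for every (c,p) with restored(c,p), exhibited(c,p).
Restrictor pairs: (C1,P2) ✓  (C1,P4) ✓  (C2,P1) ✓  (C3,P3) ✓  (C3,P9) ✓  (C4,P4) ✓  (C4,P6) ✓  (C4,P9) ✓  (C5,P2) ✓  (C5,P9) ✓  (C6,P3) ✓  (C6,P4) ✓  (C6,P9) ✓
Every restrictor pair satisfies the scope.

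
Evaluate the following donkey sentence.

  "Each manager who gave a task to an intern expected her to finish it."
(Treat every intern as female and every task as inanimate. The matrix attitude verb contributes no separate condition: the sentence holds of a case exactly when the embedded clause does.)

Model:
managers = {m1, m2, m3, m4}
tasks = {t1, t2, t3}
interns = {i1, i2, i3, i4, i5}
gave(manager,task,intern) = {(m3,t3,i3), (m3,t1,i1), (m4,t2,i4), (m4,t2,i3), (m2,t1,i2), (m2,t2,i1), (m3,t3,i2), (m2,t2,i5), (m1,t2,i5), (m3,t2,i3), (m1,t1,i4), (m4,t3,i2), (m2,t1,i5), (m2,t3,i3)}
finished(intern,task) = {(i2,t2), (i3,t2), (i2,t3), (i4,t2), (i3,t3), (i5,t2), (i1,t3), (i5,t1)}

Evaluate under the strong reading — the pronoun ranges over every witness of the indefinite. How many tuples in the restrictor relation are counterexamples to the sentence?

"her" takes "an intern" as antecedent and "it" takes "a task"; both are donkey pronouns co-varying with the restrictor.
Strong reading: for every (m,t,i) with gave(m,t,i), finished(i,t).
Restrictor triples: (m1,t1,i4)→finished(i4,t1) ✗  (m1,t2,i5)→finished(i5,t2) ✓  (m2,t1,i2)→finished(i2,t1) ✗  (m2,t1,i5)→finished(i5,t1) ✓  (m2,t2,i1)→finished(i1,t2) ✗  (m2,t2,i5)→finished(i5,t2) ✓  (m2,t3,i3)→finished(i3,t3) ✓  (m3,t1,i1)→finished(i1,t1) ✗  (m3,t2,i3)→finished(i3,t2) ✓  (m3,t3,i2)→finished(i2,t3) ✓  (m3,t3,i3)→finished(i3,t3) ✓  (m4,t2,i3)→finished(i3,t2) ✓  (m4,t2,i4)→finished(i4,t2) ✓  (m4,t3,i2)→finished(i2,t3) ✓
Counterexamples (restrictor triples failing the scope): 4.

4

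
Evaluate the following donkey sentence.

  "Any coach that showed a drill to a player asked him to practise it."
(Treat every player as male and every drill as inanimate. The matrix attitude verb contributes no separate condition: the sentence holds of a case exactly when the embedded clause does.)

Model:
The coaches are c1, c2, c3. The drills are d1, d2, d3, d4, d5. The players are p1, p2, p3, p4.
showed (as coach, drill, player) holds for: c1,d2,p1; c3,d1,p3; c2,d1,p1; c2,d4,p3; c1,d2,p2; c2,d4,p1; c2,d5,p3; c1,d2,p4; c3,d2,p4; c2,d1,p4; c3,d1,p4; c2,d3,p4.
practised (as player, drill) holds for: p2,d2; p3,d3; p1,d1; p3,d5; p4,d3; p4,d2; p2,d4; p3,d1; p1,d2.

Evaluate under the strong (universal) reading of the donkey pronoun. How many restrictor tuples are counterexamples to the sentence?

"him" takes "a player" as antecedent and "it" takes "a drill"; both are donkey pronouns co-varying with the restrictor.
Strong reading: for every (c,d,p) with showed(c,d,p), practised(p,d).
Restrictor triples: (c1,d2,p1)→practised(p1,d2) ✓  (c1,d2,p2)→practised(p2,d2) ✓  (c1,d2,p4)→practised(p4,d2) ✓  (c2,d1,p1)→practised(p1,d1) ✓  (c2,d1,p4)→practised(p4,d1) ✗  (c2,d3,p4)→practised(p4,d3) ✓  (c2,d4,p1)→practised(p1,d4) ✗  (c2,d4,p3)→practised(p3,d4) ✗  (c2,d5,p3)→practised(p3,d5) ✓  (c3,d1,p3)→practised(p3,d1) ✓  (c3,d1,p4)→practised(p4,d1) ✗  (c3,d2,p4)→practised(p4,d2) ✓
Counterexamples (restrictor triples failing the scope): 4.

4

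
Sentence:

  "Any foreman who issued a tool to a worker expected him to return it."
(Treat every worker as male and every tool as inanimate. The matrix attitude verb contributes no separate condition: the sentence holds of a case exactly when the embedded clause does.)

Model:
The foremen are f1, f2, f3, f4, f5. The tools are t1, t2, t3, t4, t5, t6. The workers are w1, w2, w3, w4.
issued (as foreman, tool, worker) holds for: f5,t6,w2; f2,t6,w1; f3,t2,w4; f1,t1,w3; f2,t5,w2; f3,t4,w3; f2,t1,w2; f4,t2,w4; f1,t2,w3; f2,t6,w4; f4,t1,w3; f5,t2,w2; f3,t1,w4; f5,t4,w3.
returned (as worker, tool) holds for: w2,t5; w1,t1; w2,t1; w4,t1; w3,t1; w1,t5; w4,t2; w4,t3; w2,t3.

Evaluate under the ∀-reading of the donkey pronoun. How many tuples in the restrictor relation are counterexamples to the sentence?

7

"him" takes "a worker" as antecedent and "it" takes "a tool"; both are donkey pronouns co-varying with the restrictor.
Strong reading: for every (f,t,w) with issued(f,t,w), returned(w,t).
Restrictor triples: (f1,t1,w3)→returned(w3,t1) ✓  (f1,t2,w3)→returned(w3,t2) ✗  (f2,t1,w2)→returned(w2,t1) ✓  (f2,t5,w2)→returned(w2,t5) ✓  (f2,t6,w1)→returned(w1,t6) ✗  (f2,t6,w4)→returned(w4,t6) ✗  (f3,t1,w4)→returned(w4,t1) ✓  (f3,t2,w4)→returned(w4,t2) ✓  (f3,t4,w3)→returned(w3,t4) ✗  (f4,t1,w3)→returned(w3,t1) ✓  (f4,t2,w4)→returned(w4,t2) ✓  (f5,t2,w2)→returned(w2,t2) ✗  (f5,t4,w3)→returned(w3,t4) ✗  (f5,t6,w2)→returned(w2,t6) ✗
Counterexamples (restrictor triples failing the scope): 7.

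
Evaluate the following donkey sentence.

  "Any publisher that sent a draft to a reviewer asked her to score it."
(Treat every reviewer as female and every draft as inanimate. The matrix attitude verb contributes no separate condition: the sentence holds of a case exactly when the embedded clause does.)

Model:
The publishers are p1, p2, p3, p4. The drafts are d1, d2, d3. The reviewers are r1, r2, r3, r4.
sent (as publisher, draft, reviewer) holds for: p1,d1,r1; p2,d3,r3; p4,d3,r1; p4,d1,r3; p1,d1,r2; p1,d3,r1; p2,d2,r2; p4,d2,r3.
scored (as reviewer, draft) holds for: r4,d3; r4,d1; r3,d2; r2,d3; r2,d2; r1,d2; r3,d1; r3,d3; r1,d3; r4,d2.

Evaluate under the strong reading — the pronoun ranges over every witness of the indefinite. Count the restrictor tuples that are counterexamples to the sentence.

"her" takes "a reviewer" as antecedent and "it" takes "a draft"; both are donkey pronouns co-varying with the restrictor.
Strong reading: for every (p,d,r) with sent(p,d,r), scored(r,d).
Restrictor triples: (p1,d1,r1)→scored(r1,d1) ✗  (p1,d1,r2)→scored(r2,d1) ✗  (p1,d3,r1)→scored(r1,d3) ✓  (p2,d2,r2)→scored(r2,d2) ✓  (p2,d3,r3)→scored(r3,d3) ✓  (p4,d1,r3)→scored(r3,d1) ✓  (p4,d2,r3)→scored(r3,d2) ✓  (p4,d3,r1)→scored(r1,d3) ✓
Counterexamples (restrictor triples failing the scope): 2.

2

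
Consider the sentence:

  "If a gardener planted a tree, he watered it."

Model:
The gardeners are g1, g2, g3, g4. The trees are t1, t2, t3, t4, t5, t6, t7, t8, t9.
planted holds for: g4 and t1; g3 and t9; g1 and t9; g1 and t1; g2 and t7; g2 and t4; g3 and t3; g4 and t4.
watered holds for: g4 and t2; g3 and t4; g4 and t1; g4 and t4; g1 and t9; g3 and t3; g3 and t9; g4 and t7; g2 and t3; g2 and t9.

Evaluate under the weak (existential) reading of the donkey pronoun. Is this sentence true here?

"it" takes "a tree" as antecedent — a donkey pronoun bound across the clause boundary.
Weak reading: every gardener g with some planted-tree has at least one planted-tree t such that watered(g,t).
Per gardener: g1:✓  g2:✗  g3:✓  g4:✓
g2 has no witness among its planted-trees.

False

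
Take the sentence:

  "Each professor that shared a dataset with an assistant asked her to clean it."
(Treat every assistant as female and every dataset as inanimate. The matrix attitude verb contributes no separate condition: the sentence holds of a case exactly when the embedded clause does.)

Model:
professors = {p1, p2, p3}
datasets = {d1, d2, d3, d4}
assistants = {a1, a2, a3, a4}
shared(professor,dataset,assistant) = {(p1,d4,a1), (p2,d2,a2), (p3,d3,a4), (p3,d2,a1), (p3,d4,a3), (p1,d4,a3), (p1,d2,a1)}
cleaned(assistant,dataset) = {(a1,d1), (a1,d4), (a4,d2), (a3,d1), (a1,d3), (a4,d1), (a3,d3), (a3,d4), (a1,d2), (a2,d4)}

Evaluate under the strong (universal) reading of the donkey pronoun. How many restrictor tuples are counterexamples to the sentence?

2

"her" takes "an assistant" as antecedent and "it" takes "a dataset"; both are donkey pronouns co-varying with the restrictor.
Strong reading: for every (p,d,a) with shared(p,d,a), cleaned(a,d).
Restrictor triples: (p1,d2,a1)→cleaned(a1,d2) ✓  (p1,d4,a1)→cleaned(a1,d4) ✓  (p1,d4,a3)→cleaned(a3,d4) ✓  (p2,d2,a2)→cleaned(a2,d2) ✗  (p3,d2,a1)→cleaned(a1,d2) ✓  (p3,d3,a4)→cleaned(a4,d3) ✗  (p3,d4,a3)→cleaned(a3,d4) ✓
Counterexamples (restrictor triples failing the scope): 2.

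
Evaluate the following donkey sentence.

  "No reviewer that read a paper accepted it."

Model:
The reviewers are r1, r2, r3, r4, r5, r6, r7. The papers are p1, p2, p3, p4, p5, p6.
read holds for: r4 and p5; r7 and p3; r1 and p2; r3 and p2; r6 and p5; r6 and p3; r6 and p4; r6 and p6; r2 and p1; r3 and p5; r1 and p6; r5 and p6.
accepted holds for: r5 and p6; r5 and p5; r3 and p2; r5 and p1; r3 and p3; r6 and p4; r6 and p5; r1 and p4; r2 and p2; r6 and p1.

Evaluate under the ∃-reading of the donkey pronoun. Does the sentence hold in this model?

"it" takes "a paper" as antecedent — a donkey pronoun bound across the clause boundary.
Truth condition: for no (r,p) with read(r,p) does accepted(r,p) hold.
Restrictor pairs — does the scope hold? (r1,p2):fails  (r1,p6):fails  (r2,p1):fails  (r3,p2):holds  (r3,p5):fails  (r4,p5):fails  (r5,p6):holds  (r6,p3):fails  (r6,p4):holds  (r6,p5):holds  (r6,p6):fails  (r7,p3):fails
Scope holds for 4 pair(s), so the sentence is false.

False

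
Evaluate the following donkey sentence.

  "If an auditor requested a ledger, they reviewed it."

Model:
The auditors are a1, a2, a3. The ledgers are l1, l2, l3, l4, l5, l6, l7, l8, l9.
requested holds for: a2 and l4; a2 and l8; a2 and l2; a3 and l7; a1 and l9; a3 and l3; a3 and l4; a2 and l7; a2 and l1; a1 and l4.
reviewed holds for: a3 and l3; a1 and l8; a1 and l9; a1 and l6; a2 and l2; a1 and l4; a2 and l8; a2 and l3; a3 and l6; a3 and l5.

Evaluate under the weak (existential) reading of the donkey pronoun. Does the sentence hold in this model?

"it" takes "a ledger" as antecedent — a donkey pronoun bound across the clause boundary.
Weak reading: every auditor a with some requested-ledger has at least one requested-ledger l such that reviewed(a,l).
Per auditor: a1:✓  a2:✓  a3:✓
Every auditor in the restrictor has a witness.

True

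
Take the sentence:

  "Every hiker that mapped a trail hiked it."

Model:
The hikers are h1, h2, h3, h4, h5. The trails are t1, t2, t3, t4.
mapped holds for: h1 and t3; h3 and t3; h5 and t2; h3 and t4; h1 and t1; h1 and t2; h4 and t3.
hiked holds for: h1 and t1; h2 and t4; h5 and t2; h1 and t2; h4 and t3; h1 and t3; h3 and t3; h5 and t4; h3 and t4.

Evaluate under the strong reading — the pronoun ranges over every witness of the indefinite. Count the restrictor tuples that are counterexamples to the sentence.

0

"it" takes "a trail" as antecedent — a donkey pronoun bound across the clause boundary.
Strong reading: for every (h,t) with mapped(h,t), hiked(h,t).
Restrictor pairs: (h1,t1) ✓  (h1,t2) ✓  (h1,t3) ✓  (h3,t3) ✓  (h3,t4) ✓  (h4,t3) ✓  (h5,t2) ✓
Counterexamples (restrictor pairs failing the scope): 0.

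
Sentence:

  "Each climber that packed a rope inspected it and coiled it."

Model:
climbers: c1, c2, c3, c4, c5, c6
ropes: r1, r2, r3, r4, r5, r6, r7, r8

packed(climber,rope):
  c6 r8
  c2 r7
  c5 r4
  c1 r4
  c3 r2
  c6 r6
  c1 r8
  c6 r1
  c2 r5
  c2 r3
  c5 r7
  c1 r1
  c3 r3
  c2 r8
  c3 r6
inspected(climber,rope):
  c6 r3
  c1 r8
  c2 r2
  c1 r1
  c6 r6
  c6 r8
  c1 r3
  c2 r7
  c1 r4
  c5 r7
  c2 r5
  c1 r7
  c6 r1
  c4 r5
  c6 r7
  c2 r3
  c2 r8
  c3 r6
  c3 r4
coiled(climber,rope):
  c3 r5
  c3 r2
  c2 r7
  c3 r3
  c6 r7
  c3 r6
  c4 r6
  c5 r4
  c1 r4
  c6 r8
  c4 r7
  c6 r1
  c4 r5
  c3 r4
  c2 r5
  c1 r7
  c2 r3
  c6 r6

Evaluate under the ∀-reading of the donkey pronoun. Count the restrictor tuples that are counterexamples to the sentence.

7

"it" takes "a rope" as antecedent — a donkey pronoun bound across the clause boundary.
Strong reading: for every (c,r) with packed(c,r), inspected(c,r) ∧ coiled(c,r).
Restrictor pairs: (c1,r1) ✗  (c1,r4) ✓  (c1,r8) ✗  (c2,r3) ✓  (c2,r5) ✓  (c2,r7) ✓  (c2,r8) ✗  (c3,r2) ✗  (c3,r3) ✗  (c3,r6) ✓  (c5,r4) ✗  (c5,r7) ✗  (c6,r1) ✓  (c6,r6) ✓  (c6,r8) ✓
Counterexamples (restrictor pairs failing the scope): 7.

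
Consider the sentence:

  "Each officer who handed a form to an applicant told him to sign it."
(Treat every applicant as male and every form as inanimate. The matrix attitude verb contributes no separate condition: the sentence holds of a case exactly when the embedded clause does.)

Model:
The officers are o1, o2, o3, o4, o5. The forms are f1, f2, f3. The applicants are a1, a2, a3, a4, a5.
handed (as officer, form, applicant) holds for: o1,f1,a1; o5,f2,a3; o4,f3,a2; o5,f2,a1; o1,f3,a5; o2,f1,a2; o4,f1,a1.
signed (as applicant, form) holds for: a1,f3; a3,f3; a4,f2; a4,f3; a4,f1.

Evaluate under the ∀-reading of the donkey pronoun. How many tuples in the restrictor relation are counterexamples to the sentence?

7

"him" takes "an applicant" as antecedent and "it" takes "a form"; both are donkey pronouns co-varying with the restrictor.
Strong reading: for every (o,f,a) with handed(o,f,a), signed(a,f).
Restrictor triples: (o1,f1,a1)→signed(a1,f1) ✗  (o1,f3,a5)→signed(a5,f3) ✗  (o2,f1,a2)→signed(a2,f1) ✗  (o4,f1,a1)→signed(a1,f1) ✗  (o4,f3,a2)→signed(a2,f3) ✗  (o5,f2,a1)→signed(a1,f2) ✗  (o5,f2,a3)→signed(a3,f2) ✗
Counterexamples (restrictor triples failing the scope): 7.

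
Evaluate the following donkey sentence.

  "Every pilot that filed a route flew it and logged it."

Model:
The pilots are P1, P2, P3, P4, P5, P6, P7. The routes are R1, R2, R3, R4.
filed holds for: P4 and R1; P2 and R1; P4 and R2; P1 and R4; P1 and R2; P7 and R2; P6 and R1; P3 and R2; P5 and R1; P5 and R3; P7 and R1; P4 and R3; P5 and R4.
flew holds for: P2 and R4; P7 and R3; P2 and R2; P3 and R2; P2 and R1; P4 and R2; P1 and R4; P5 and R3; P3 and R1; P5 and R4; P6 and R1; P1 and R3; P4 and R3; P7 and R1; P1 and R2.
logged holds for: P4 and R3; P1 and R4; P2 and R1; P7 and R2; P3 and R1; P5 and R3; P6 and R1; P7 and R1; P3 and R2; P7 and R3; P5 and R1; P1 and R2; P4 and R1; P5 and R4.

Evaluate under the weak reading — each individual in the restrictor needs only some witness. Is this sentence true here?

True

"it" takes "a route" as antecedent — a donkey pronoun bound across the clause boundary.
Weak reading: every pilot p with some filed-route has at least one filed-route r such that flew(p,r) ∧ logged(p,r).
Per pilot: P1:✓  P2:✓  P3:✓  P4:✓  P5:✓  P6:✓  P7:✓
Every pilot in the restrictor has a witness.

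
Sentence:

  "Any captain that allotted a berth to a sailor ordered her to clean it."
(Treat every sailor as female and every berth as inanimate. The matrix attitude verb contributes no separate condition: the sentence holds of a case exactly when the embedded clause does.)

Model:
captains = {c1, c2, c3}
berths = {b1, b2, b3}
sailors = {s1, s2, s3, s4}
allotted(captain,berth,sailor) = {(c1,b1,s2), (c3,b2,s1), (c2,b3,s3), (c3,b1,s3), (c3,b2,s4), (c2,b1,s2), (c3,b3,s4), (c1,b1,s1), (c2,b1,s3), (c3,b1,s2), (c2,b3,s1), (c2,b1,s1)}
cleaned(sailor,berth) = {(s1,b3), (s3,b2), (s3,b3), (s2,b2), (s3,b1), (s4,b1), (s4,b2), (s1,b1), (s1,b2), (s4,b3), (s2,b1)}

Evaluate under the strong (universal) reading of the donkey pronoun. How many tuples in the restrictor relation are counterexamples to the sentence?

0

"her" takes "a sailor" as antecedent and "it" takes "a berth"; both are donkey pronouns co-varying with the restrictor.
Strong reading: for every (c,b,s) with allotted(c,b,s), cleaned(s,b).
Restrictor triples: (c1,b1,s1)→cleaned(s1,b1) ✓  (c1,b1,s2)→cleaned(s2,b1) ✓  (c2,b1,s1)→cleaned(s1,b1) ✓  (c2,b1,s2)→cleaned(s2,b1) ✓  (c2,b1,s3)→cleaned(s3,b1) ✓  (c2,b3,s1)→cleaned(s1,b3) ✓  (c2,b3,s3)→cleaned(s3,b3) ✓  (c3,b1,s2)→cleaned(s2,b1) ✓  (c3,b1,s3)→cleaned(s3,b1) ✓  (c3,b2,s1)→cleaned(s1,b2) ✓  (c3,b2,s4)→cleaned(s4,b2) ✓  (c3,b3,s4)→cleaned(s4,b3) ✓
Counterexamples (restrictor triples failing the scope): 0.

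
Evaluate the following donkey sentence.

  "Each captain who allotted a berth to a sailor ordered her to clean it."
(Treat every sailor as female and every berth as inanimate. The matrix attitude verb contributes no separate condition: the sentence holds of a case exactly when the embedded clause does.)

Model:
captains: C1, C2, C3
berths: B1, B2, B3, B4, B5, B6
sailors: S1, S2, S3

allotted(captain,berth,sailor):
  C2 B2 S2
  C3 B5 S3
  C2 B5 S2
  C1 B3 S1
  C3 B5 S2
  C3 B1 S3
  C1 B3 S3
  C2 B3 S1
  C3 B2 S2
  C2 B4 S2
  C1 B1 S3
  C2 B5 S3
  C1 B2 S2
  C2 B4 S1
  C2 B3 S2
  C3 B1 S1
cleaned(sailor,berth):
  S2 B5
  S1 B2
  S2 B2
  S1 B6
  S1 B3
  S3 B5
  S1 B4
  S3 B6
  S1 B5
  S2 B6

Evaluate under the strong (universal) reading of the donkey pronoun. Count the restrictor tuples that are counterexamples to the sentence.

"her" takes "a sailor" as antecedent and "it" takes "a berth"; both are donkey pronouns co-varying with the restrictor.
Strong reading: for every (c,b,s) with allotted(c,b,s), cleaned(s,b).
Restrictor triples: (C1,B1,S3)→cleaned(S3,B1) ✗  (C1,B2,S2)→cleaned(S2,B2) ✓  (C1,B3,S1)→cleaned(S1,B3) ✓  (C1,B3,S3)→cleaned(S3,B3) ✗  (C2,B2,S2)→cleaned(S2,B2) ✓  (C2,B3,S1)→cleaned(S1,B3) ✓  (C2,B3,S2)→cleaned(S2,B3) ✗  (C2,B4,S1)→cleaned(S1,B4) ✓  (C2,B4,S2)→cleaned(S2,B4) ✗  (C2,B5,S2)→cleaned(S2,B5) ✓  (C2,B5,S3)→cleaned(S3,B5) ✓  (C3,B1,S1)→cleaned(S1,B1) ✗  (C3,B1,S3)→cleaned(S3,B1) ✗  (C3,B2,S2)→cleaned(S2,B2) ✓  (C3,B5,S2)→cleaned(S2,B5) ✓  (C3,B5,S3)→cleaned(S3,B5) ✓
Counterexamples (restrictor triples failing the scope): 6.

6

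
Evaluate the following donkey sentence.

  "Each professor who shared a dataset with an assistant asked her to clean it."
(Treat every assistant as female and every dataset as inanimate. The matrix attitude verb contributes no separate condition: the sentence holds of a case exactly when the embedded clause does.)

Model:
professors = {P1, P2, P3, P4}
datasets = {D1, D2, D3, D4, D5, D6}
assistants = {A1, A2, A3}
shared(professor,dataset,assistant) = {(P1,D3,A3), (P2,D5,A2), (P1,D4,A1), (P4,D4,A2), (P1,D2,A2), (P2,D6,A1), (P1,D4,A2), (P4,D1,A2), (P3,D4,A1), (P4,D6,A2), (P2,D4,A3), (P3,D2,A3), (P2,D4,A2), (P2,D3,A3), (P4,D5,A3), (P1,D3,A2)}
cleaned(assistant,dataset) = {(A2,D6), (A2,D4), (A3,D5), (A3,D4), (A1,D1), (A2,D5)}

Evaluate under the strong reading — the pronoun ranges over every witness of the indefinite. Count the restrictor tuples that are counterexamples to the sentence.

9

"her" takes "an assistant" as antecedent and "it" takes "a dataset"; both are donkey pronouns co-varying with the restrictor.
Strong reading: for every (p,d,a) with shared(p,d,a), cleaned(a,d).
Restrictor triples: (P1,D2,A2)→cleaned(A2,D2) ✗  (P1,D3,A2)→cleaned(A2,D3) ✗  (P1,D3,A3)→cleaned(A3,D3) ✗  (P1,D4,A1)→cleaned(A1,D4) ✗  (P1,D4,A2)→cleaned(A2,D4) ✓  (P2,D3,A3)→cleaned(A3,D3) ✗  (P2,D4,A2)→cleaned(A2,D4) ✓  (P2,D4,A3)→cleaned(A3,D4) ✓  (P2,D5,A2)→cleaned(A2,D5) ✓  (P2,D6,A1)→cleaned(A1,D6) ✗  (P3,D2,A3)→cleaned(A3,D2) ✗  (P3,D4,A1)→cleaned(A1,D4) ✗  (P4,D1,A2)→cleaned(A2,D1) ✗  (P4,D4,A2)→cleaned(A2,D4) ✓  (P4,D5,A3)→cleaned(A3,D5) ✓  (P4,D6,A2)→cleaned(A2,D6) ✓
Counterexamples (restrictor triples failing the scope): 9.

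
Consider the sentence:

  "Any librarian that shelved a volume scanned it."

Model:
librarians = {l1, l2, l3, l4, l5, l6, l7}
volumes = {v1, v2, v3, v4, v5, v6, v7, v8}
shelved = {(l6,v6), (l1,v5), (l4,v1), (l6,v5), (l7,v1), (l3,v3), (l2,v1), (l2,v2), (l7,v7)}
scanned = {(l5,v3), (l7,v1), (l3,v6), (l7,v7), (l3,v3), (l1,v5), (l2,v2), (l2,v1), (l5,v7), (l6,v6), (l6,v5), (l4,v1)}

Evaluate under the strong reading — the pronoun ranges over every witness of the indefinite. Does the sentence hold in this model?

"it" takes "a volume" as antecedent — a donkey pronoun bound across the clause boundary.
Strong reading: for every (l,v) with shelved(l,v), scanned(l,v).
Restrictor pairs: (l1,v5) ✓  (l2,v1) ✓  (l2,v2) ✓  (l3,v3) ✓  (l4,v1) ✓  (l6,v5) ✓  (l6,v6) ✓  (l7,v1) ✓  (l7,v7) ✓
Every restrictor pair satisfies the scope.

True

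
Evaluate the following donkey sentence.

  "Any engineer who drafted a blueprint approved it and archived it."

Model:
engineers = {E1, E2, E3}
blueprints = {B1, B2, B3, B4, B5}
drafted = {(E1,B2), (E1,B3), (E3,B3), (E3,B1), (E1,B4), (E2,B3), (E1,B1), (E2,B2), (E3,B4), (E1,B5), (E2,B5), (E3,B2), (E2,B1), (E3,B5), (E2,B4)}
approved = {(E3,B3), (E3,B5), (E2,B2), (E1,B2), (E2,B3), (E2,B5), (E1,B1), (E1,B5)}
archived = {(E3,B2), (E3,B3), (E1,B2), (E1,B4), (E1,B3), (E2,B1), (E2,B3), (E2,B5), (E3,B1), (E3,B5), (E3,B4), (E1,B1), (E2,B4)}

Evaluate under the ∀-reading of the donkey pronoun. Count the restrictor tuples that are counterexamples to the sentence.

9

"it" takes "a blueprint" as antecedent — a donkey pronoun bound across the clause boundary.
Strong reading: for every (e,b) with drafted(e,b), approved(e,b) ∧ archived(e,b).
Restrictor pairs: (E1,B1) ✓  (E1,B2) ✓  (E1,B3) ✗  (E1,B4) ✗  (E1,B5) ✗  (E2,B1) ✗  (E2,B2) ✗  (E2,B3) ✓  (E2,B4) ✗  (E2,B5) ✓  (E3,B1) ✗  (E3,B2) ✗  (E3,B3) ✓  (E3,B4) ✗  (E3,B5) ✓
Counterexamples (restrictor pairs failing the scope): 9.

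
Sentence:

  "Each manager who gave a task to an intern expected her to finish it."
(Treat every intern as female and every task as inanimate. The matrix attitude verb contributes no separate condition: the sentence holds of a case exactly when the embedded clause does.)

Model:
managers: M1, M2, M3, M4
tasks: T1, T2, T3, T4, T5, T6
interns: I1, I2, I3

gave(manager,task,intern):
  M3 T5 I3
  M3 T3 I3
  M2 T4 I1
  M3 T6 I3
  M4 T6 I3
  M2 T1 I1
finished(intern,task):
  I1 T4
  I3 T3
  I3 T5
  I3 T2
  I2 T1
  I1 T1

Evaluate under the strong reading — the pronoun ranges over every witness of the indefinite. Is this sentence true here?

False

"her" takes "an intern" as antecedent and "it" takes "a task"; both are donkey pronouns co-varying with the restrictor.
Strong reading: for every (m,t,i) with gave(m,t,i), finished(i,t).
Restrictor triples: (M2,T1,I1)→finished(I1,T1) ✓  (M2,T4,I1)→finished(I1,T4) ✓  (M3,T3,I3)→finished(I3,T3) ✓  (M3,T5,I3)→finished(I3,T5) ✓  (M3,T6,I3)→finished(I3,T6) ✗  (M4,T6,I3)→finished(I3,T6) ✗
Counterexample: (M3,T6,I3) — finished(I3,T6) does not hold.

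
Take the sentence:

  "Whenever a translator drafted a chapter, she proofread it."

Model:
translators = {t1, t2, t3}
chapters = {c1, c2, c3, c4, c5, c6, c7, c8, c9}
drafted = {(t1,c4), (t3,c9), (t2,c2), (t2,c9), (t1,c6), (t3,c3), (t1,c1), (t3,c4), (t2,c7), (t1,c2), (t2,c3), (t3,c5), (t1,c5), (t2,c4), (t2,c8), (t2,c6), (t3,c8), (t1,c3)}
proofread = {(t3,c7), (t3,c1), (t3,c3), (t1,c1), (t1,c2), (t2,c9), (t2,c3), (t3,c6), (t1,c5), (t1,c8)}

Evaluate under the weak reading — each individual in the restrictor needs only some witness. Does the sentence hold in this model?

True

"it" takes "a chapter" as antecedent — a donkey pronoun bound across the clause boundary.
Weak reading: every translator t with some drafted-chapter has at least one drafted-chapter c such that proofread(t,c).
Per translator: t1:✓  t2:✓  t3:✓
Every translator in the restrictor has a witness.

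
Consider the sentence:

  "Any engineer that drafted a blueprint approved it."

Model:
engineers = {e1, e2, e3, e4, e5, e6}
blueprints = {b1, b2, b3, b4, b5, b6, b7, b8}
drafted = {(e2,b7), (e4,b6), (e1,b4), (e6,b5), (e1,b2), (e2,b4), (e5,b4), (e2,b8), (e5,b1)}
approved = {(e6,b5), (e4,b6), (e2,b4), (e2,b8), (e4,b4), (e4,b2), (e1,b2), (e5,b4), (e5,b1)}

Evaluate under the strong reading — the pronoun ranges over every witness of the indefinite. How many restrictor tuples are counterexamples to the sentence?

"it" takes "a blueprint" as antecedent — a donkey pronoun bound across the clause boundary.
Strong reading: for every (e,b) with drafted(e,b), approved(e,b).
Restrictor pairs: (e1,b2) ✓  (e1,b4) ✗  (e2,b4) ✓  (e2,b7) ✗  (e2,b8) ✓  (e4,b6) ✓  (e5,b1) ✓  (e5,b4) ✓  (e6,b5) ✓
Counterexamples (restrictor pairs failing the scope): 2.

2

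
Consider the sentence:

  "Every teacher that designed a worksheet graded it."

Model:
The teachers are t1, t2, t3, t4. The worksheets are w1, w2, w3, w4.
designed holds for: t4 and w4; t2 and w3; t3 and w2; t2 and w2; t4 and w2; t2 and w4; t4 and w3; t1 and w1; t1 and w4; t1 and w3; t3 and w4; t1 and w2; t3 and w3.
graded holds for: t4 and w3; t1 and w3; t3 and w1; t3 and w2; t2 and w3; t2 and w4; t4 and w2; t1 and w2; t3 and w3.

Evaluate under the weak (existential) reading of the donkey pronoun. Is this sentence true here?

True

"it" takes "a worksheet" as antecedent — a donkey pronoun bound across the clause boundary.
Weak reading: every teacher t with some designed-worksheet has at least one designed-worksheet w such that graded(t,w).
Per teacher: t1:✓  t2:✓  t3:✓  t4:✓
Every teacher in the restrictor has a witness.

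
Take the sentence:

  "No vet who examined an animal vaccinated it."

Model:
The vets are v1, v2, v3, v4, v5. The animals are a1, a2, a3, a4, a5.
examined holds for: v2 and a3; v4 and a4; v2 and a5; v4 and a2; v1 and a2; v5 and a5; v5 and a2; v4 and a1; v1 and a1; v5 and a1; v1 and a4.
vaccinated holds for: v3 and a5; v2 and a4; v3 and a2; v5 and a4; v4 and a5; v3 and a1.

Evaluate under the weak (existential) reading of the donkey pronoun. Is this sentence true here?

"it" takes "an animal" as antecedent — a donkey pronoun bound across the clause boundary.
Truth condition: for no (v,a) with examined(v,a) does vaccinated(v,a) hold.
Restrictor pairs — does the scope hold? (v1,a1):fails  (v1,a2):fails  (v1,a4):fails  (v2,a3):fails  (v2,a5):fails  (v4,a1):fails  (v4,a2):fails  (v4,a4):fails  (v5,a1):fails  (v5,a2):fails  (v5,a5):fails
Scope holds for no restrictor pair, so the sentence is true.

True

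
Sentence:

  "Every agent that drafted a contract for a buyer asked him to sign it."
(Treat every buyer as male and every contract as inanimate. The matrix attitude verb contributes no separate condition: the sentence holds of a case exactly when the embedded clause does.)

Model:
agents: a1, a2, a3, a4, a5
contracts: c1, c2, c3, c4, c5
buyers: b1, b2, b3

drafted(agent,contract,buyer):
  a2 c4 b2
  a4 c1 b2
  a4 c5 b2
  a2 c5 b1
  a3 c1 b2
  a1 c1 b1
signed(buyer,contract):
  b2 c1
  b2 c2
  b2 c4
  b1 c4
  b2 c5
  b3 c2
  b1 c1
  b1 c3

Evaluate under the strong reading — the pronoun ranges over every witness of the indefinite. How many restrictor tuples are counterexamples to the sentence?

"him" takes "a buyer" as antecedent and "it" takes "a contract"; both are donkey pronouns co-varying with the restrictor.
Strong reading: for every (a,c,b) with drafted(a,c,b), signed(b,c).
Restrictor triples: (a1,c1,b1)→signed(b1,c1) ✓  (a2,c4,b2)→signed(b2,c4) ✓  (a2,c5,b1)→signed(b1,c5) ✗  (a3,c1,b2)→signed(b2,c1) ✓  (a4,c1,b2)→signed(b2,c1) ✓  (a4,c5,b2)→signed(b2,c5) ✓
Counterexamples (restrictor triples failing the scope): 1.

1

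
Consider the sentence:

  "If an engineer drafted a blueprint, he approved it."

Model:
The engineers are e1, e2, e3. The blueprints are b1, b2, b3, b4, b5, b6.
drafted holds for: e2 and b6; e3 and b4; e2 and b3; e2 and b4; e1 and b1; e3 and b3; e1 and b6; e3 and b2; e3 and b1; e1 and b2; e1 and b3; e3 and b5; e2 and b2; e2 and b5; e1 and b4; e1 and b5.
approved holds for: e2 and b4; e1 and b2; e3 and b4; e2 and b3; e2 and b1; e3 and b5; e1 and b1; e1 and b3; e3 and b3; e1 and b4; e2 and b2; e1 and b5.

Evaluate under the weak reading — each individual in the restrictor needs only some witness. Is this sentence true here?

"it" takes "a blueprint" as antecedent — a donkey pronoun bound across the clause boundary.
Weak reading: every engineer e with some drafted-blueprint has at least one drafted-blueprint b such that approved(e,b).
Per engineer: e1:✓  e2:✓  e3:✓
Every engineer in the restrictor has a witness.

True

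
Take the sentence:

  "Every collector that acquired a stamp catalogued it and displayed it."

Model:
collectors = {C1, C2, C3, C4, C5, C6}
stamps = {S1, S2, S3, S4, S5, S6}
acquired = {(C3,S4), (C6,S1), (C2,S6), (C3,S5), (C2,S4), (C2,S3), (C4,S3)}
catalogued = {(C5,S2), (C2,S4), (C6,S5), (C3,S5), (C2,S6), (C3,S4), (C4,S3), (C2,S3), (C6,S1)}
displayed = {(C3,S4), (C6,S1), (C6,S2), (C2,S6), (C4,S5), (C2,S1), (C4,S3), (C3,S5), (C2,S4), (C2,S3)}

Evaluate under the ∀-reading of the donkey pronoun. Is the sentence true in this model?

True

"it" takes "a stamp" as antecedent — a donkey pronoun bound across the clause boundary.
Strong reading: for every (c,s) with acquired(c,s), catalogued(c,s) ∧ displayed(c,s).
Restrictor pairs: (C2,S3) ✓  (C2,S4) ✓  (C2,S6) ✓  (C3,S4) ✓  (C3,S5) ✓  (C4,S3) ✓  (C6,S1) ✓
Every restrictor pair satisfies the scope.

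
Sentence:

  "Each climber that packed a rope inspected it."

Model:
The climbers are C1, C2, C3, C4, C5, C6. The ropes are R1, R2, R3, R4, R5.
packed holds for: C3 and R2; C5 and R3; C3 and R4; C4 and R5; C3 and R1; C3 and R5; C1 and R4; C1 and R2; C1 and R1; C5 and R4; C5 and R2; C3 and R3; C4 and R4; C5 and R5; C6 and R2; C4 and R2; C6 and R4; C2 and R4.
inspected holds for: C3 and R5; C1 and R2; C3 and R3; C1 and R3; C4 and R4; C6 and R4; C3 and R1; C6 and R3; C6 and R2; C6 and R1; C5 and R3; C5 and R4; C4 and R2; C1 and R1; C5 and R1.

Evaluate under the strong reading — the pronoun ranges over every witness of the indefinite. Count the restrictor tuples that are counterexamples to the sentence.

7

"it" takes "a rope" as antecedent — a donkey pronoun bound across the clause boundary.
Strong reading: for every (c,r) with packed(c,r), inspected(c,r).
Restrictor pairs: (C1,R1) ✓  (C1,R2) ✓  (C1,R4) ✗  (C2,R4) ✗  (C3,R1) ✓  (C3,R2) ✗  (C3,R3) ✓  (C3,R4) ✗  (C3,R5) ✓  (C4,R2) ✓  (C4,R4) ✓  (C4,R5) ✗  (C5,R2) ✗  (C5,R3) ✓  (C5,R4) ✓  (C5,R5) ✗  (C6,R2) ✓  (C6,R4) ✓
Counterexamples (restrictor pairs failing the scope): 7.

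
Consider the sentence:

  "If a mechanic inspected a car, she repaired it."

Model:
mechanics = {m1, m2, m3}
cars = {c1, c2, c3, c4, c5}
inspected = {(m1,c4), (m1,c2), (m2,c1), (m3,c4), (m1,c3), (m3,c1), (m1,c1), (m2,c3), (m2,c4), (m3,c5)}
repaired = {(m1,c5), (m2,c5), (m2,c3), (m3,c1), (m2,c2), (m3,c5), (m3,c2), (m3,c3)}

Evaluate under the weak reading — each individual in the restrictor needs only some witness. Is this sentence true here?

"it" takes "a car" as antecedent — a donkey pronoun bound across the clause boundary.
Weak reading: every mechanic m with some inspected-car has at least one inspected-car c such that repaired(m,c).
Per mechanic: m1:✗  m2:✓  m3:✓
m1 has no witness among its inspected-cars.

False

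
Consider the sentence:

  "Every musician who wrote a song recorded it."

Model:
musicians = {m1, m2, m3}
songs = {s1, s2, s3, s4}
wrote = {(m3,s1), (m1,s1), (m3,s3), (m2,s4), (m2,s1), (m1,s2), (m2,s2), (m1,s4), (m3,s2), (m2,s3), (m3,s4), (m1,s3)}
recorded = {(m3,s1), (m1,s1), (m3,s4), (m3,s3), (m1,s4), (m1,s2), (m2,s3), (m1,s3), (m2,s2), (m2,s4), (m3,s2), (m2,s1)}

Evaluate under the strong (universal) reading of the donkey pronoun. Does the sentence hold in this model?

"it" takes "a song" as antecedent — a donkey pronoun bound across the clause boundary.
Strong reading: for every (m,s) with wrote(m,s), recorded(m,s).
Restrictor pairs: (m1,s1) ✓  (m1,s2) ✓  (m1,s3) ✓  (m1,s4) ✓  (m2,s1) ✓  (m2,s2) ✓  (m2,s3) ✓  (m2,s4) ✓  (m3,s1) ✓  (m3,s2) ✓  (m3,s3) ✓  (m3,s4) ✓
Every restrictor pair satisfies the scope.

True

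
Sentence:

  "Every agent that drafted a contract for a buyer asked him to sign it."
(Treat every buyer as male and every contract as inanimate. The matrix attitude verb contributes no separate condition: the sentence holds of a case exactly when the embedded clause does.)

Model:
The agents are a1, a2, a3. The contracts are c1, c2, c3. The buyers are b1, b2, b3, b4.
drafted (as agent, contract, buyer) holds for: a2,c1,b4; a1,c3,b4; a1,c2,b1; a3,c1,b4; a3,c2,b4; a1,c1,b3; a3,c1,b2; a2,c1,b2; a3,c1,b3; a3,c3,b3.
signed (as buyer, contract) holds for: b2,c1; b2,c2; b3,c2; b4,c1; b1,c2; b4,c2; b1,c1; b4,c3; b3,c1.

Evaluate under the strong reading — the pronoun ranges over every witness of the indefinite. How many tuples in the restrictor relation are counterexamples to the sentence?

"him" takes "a buyer" as antecedent and "it" takes "a contract"; both are donkey pronouns co-varying with the restrictor.
Strong reading: for every (a,c,b) with drafted(a,c,b), signed(b,c).
Restrictor triples: (a1,c1,b3)→signed(b3,c1) ✓  (a1,c2,b1)→signed(b1,c2) ✓  (a1,c3,b4)→signed(b4,c3) ✓  (a2,c1,b2)→signed(b2,c1) ✓  (a2,c1,b4)→signed(b4,c1) ✓  (a3,c1,b2)→signed(b2,c1) ✓  (a3,c1,b3)→signed(b3,c1) ✓  (a3,c1,b4)→signed(b4,c1) ✓  (a3,c2,b4)→signed(b4,c2) ✓  (a3,c3,b3)→signed(b3,c3) ✗
Counterexamples (restrictor triples failing the scope): 1.

1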